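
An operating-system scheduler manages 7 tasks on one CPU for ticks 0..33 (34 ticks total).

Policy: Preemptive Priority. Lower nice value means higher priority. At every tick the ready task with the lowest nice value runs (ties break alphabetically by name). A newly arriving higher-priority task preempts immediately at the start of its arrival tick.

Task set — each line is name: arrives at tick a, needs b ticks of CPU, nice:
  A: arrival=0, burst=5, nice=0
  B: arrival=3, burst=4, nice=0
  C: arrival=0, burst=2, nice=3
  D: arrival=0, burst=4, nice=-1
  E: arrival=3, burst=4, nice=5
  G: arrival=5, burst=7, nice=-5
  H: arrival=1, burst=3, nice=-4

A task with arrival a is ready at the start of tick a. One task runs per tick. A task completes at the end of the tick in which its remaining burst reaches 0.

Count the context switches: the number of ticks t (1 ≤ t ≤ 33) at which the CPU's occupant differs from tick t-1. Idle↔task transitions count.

t=0: ready={A,C,D} → run D
t=1: ready={A,C,D,H} → run H
t=2: ready={A,C,D,H} → run H
t=3: ready={A,B,C,D,E,H} → run H
t=4: ready={A,B,C,D,E} → run D
t=5: ready={A,B,C,D,E,G} → run G
t=6: ready={A,B,C,D,E,G} → run G
t=7: ready={A,B,C,D,E,G} → run G
t=8: ready={A,B,C,D,E,G} → run G
t=9: ready={A,B,C,D,E,G} → run G
t=10: ready={A,B,C,D,E,G} → run G
t=11: ready={A,B,C,D,E,G} → run G
t=12: ready={A,B,C,D,E} → run D
t=13: ready={A,B,C,D,E} → run D
t=14: ready={A,B,C,E} → run A
t=15: ready={A,B,C,E} → run A
t=16: ready={A,B,C,E} → run A
t=17: ready={A,B,C,E} → run A
t=18: ready={A,B,C,E} → run A
t=19: ready={B,C,E} → run B
t=20: ready={B,C,E} → run B
t=21: ready={B,C,E} → run B
t=22: ready={B,C,E} → run B
t=23: ready={C,E} → run C
t=24: ready={C,E} → run C
t=25: ready={E} → run E
t=26: ready={E} → run E
t=27: ready={E} → run E
t=28: ready={E} → run E
t=29: (idle)
t=30: (idle)
t=31: (idle)
t=32: (idle)
t=33: (idle)

context switches = 9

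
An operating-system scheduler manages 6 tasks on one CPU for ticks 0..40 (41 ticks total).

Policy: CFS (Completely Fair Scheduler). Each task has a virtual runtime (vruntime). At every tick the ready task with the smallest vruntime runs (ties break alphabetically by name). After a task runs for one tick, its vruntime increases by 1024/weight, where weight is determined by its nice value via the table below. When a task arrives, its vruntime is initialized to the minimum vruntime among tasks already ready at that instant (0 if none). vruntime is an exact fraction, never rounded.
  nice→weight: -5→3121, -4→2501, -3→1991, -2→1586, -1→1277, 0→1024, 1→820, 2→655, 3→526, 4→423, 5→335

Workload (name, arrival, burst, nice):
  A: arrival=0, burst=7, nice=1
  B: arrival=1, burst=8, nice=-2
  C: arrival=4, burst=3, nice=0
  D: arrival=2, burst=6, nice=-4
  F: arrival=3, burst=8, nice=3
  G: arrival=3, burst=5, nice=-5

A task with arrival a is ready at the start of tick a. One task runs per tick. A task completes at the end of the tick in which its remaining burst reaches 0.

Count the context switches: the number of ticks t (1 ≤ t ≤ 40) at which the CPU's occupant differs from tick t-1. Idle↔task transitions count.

context switches = 31

t=0: vr[A=0] → run A
t=1: vr[A=256/205 B=256/205] → run A
t=2: vr[A=512/205 B=256/205 D=256/205] → run B
t=3: vr[A=512/205 B=307968/162565 D=256/205 F=256/205 G=256/205] → run D
t=4: vr[A=512/205 B=307968/162565 C=256/205 D=20736/12505 F=256/205 G=256/205] → run C
t=5: vr[A=512/205 B=307968/162565 C=461/205 D=20736/12505 F=256/205 G=256/205] → run F
t=6: vr[A=512/205 B=307968/162565 C=461/205 D=20736/12505 F=172288/53915 G=256/205] → run G
t=7: vr[A=512/205 B=307968/162565 C=461/205 D=20736/12505 F=172288/53915 G=1008896/639805] → run G
t=8: vr[A=512/205 B=307968/162565 C=461/205 D=20736/12505 F=172288/53915 G=1218816/639805] → run D
t=9: vr[A=512/205 B=307968/162565 C=461/205 D=25856/12505 F=172288/53915 G=1218816/639805] → run B
t=10: vr[A=512/205 B=412928/162565 C=461/205 D=25856/12505 F=172288/53915 G=1218816/639805] → run G
t=11: vr[A=512/205 B=412928/162565 C=461/205 D=25856/12505 F=172288/53915 G=1428736/639805] → run D
t=12: vr[A=512/205 B=412928/162565 C=461/205 D=30976/12505 F=172288/53915 G=1428736/639805] → run G
t=13: vr[A=512/205 B=412928/162565 C=461/205 D=30976/12505 F=172288/53915 G=1638656/639805] → run C
t=14: vr[A=512/205 B=412928/162565 C=666/205 D=30976/12505 F=172288/53915 G=1638656/639805] → run D
t=15: vr[A=512/205 B=412928/162565 C=666/205 D=36096/12505 F=172288/53915 G=1638656/639805] → run A
t=16: vr[A=768/205 B=412928/162565 C=666/205 D=36096/12505 F=172288/53915 G=1638656/639805] → run B
t=17: vr[A=768/205 B=517888/162565 C=666/205 D=36096/12505 F=172288/53915 G=1638656/639805] → run G
t=18: vr[A=768/205 B=517888/162565 C=666/205 D=36096/12505 F=172288/53915] → run D
t=19: vr[A=768/205 B=517888/162565 C=666/205 D=41216/12505 F=172288/53915] → run B
t=20: vr[A=768/205 B=622848/162565 C=666/205 D=41216/12505 F=172288/53915] → run F
t=21: vr[A=768/205 B=622848/162565 C=666/205 D=41216/12505 F=277248/53915] → run C
t=22: vr[A=768/205 B=622848/162565 D=41216/12505 F=277248/53915] → run D
t=23: vr[A=768/205 B=622848/162565 F=277248/53915] → run A
t=24: vr[A=1024/205 B=622848/162565 F=277248/53915] → run B
t=25: vr[A=1024/205 B=727808/162565 F=277248/53915] → run B
t=26: vr[A=1024/205 B=832768/162565 F=277248/53915] → run A
t=27: vr[A=256/41 B=832768/162565 F=277248/53915] → run B
t=28: vr[A=256/41 B=937728/162565 F=277248/53915] → run F
t=29: vr[A=256/41 B=937728/162565 F=382208/53915] → run B
t=30: vr[A=256/41 F=382208/53915] → run A
t=31: vr[A=1536/205 F=382208/53915] → run F
t=32: vr[A=1536/205 F=487168/53915] → run A
t=33: vr[F=487168/53915] → run F
t=34: vr[F=592128/53915] → run F
t=35: vr[F=697088/53915] → run F
t=36: vr[F=802048/53915] → run F
t=37: (idle)
t=38: (idle)
t=39: (idle)
t=40: (idle)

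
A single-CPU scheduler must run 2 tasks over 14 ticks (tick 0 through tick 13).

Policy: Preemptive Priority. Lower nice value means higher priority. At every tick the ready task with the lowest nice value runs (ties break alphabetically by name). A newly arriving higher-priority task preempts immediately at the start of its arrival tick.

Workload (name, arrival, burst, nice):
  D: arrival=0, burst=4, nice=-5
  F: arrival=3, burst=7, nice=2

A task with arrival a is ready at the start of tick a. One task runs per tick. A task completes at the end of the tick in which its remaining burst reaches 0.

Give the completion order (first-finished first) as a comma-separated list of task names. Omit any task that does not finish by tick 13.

completion order = D, F

t=0: ready={D} → run D
t=1: ready={D} → run D
t=2: ready={D} → run D
t=3: ready={D,F} → run D
t=4: ready={F} → run F
t=5: ready={F} → run F
t=6: ready={F} → run F
t=7: ready={F} → run F
t=8: ready={F} → run F
t=9: ready={F} → run F
t=10: ready={F} → run F
t=11: (idle)
t=12: (idle)
t=13: (idle)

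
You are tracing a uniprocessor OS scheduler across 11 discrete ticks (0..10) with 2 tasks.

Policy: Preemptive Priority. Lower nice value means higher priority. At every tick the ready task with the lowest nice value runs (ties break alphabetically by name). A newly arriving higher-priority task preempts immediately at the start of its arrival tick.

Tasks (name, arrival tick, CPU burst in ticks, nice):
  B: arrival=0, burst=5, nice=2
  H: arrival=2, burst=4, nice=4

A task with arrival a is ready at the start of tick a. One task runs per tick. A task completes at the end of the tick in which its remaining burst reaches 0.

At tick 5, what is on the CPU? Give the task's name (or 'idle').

t=0: ready={B} → run B
t=1: ready={B} → run B
t=2: ready={B,H} → run B
t=3: ready={B,H} → run B
t=4: ready={B,H} → run B
t=5: ready={H} → run H
t=6: ready={H} → run H
t=7: ready={H} → run H
t=8: ready={H} → run H
t=9: (idle)
t=10: (idle)

running at tick 5 = H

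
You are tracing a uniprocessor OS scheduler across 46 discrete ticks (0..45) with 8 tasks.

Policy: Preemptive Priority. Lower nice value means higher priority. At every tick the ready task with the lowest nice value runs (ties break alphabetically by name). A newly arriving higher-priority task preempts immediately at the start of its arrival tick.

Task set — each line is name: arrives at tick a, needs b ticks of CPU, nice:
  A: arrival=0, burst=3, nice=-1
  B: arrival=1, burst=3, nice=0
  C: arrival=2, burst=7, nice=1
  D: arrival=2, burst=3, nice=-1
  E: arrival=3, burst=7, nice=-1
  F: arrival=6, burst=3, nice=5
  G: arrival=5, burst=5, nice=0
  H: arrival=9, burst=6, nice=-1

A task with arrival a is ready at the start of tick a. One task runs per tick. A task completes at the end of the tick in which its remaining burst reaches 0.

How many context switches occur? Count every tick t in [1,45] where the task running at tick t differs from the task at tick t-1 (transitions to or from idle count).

t=0: ready={A} → run A
t=1: ready={A,B} → run A
t=2: ready={A,B,C,D} → run A
t=3: ready={B,C,D,E} → run D
t=4: ready={B,C,D,E} → run D
t=5: ready={B,C,D,E,G} → run D
t=6: ready={B,C,E,F,G} → run E
t=7: ready={B,C,E,F,G} → run E
t=8: ready={B,C,E,F,G} → run E
t=9: ready={B,C,E,F,G,H} → run E
t=10: ready={B,C,E,F,G,H} → run E
t=11: ready={B,C,E,F,G,H} → run E
t=12: ready={B,C,E,F,G,H} → run E
t=13: ready={B,C,F,G,H} → run H
t=14: ready={B,C,F,G,H} → run H
t=15: ready={B,C,F,G,H} → run H
t=16: ready={B,C,F,G,H} → run H
t=17: ready={B,C,F,G,H} → run H
t=18: ready={B,C,F,G,H} → run H
t=19: ready={B,C,F,G} → run B
t=20: ready={B,C,F,G} → run B
t=21: ready={B,C,F,G} → run B
t=22: ready={C,F,G} → run G
t=23: ready={C,F,G} → run G
t=24: ready={C,F,G} → run G
t=25: ready={C,F,G} → run G
t=26: ready={C,F,G} → run G
t=27: ready={C,F} → run C
t=28: ready={C,F} → run C
t=29: ready={C,F} → run C
t=30: ready={C,F} → run C
t=31: ready={C,F} → run C
t=32: ready={C,F} → run C
t=33: ready={C,F} → run C
t=34: ready={F} → run F
t=35: ready={F} → run F
t=36: ready={F} → run F
t=37: (idle)
t=38: (idle)
t=39: (idle)
t=40: (idle)
t=41: (idle)
t=42: (idle)
t=43: (idle)
t=44: (idle)
t=45: (idle)

context switches = 8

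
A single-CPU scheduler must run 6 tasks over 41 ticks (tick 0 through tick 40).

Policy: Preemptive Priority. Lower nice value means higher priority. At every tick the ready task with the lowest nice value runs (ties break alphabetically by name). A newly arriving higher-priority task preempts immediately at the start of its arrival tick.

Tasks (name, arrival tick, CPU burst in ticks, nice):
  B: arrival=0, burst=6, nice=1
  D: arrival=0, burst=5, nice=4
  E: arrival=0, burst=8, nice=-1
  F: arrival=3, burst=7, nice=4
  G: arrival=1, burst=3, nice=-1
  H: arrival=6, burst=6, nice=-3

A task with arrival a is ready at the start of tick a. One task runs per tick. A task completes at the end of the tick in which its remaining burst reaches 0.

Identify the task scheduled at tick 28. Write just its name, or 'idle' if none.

t=0: ready={B,D,E} → run E
t=1: ready={B,D,E,G} → run E
t=2: ready={B,D,E,G} → run E
t=3: ready={B,D,E,F,G} → run E
t=4: ready={B,D,E,F,G} → run E
t=5: ready={B,D,E,F,G} → run E
t=6: ready={B,D,E,F,G,H} → run H
t=7: ready={B,D,E,F,G,H} → run H
t=8: ready={B,D,E,F,G,H} → run H
t=9: ready={B,D,E,F,G,H} → run H
t=10: ready={B,D,E,F,G,H} → run H
t=11: ready={B,D,E,F,G,H} → run H
t=12: ready={B,D,E,F,G} → run E
t=13: ready={B,D,E,F,G} → run E
t=14: ready={B,D,F,G} → run G
t=15: ready={B,D,F,G} → run G
t=16: ready={B,D,F,G} → run G
t=17: ready={B,D,F} → run B
t=18: ready={B,D,F} → run B
t=19: ready={B,D,F} → run B
t=20: ready={B,D,F} → run B
t=21: ready={B,D,F} → run B
t=22: ready={B,D,F} → run B
t=23: ready={D,F} → run D
t=24: ready={D,F} → run D
t=25: ready={D,F} → run D
t=26: ready={D,F} → run D
t=27: ready={D,F} → run D
t=28: ready={F} → run F
t=29: ready={F} → run F
t=30: ready={F} → run F
t=31: ready={F} → run F
t=32: ready={F} → run F
t=33: ready={F} → run F
t=34: ready={F} → run F
t=35: (idle)
t=36: (idle)
t=37: (idle)
t=38: (idle)
t=39: (idle)
t=40: (idle)

running at tick 28 = F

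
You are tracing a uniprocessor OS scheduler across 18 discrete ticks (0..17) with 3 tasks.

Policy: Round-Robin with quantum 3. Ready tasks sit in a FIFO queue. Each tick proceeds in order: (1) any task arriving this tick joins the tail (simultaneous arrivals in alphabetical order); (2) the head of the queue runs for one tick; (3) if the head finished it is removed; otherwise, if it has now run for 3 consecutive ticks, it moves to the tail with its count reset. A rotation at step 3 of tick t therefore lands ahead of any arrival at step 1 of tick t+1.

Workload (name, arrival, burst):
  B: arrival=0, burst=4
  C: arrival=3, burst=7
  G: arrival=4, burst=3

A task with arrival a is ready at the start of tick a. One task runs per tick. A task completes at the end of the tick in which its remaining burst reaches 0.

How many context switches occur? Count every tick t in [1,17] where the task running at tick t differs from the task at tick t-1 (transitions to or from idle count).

context switches = 4

t=0: queue=[B] q_used=0 → run B
t=1: queue=[B] q_used=1 → run B
t=2: queue=[B] q_used=2 → run B
t=3: queue=[B,C] q_used=0 → run B
t=4: queue=[C,G] q_used=0 → run C
t=5: queue=[C,G] q_used=1 → run C
t=6: queue=[C,G] q_used=2 → run C
t=7: queue=[G,C] q_used=0 → run G
t=8: queue=[G,C] q_used=1 → run G
t=9: queue=[G,C] q_used=2 → run G
t=10: queue=[C] q_used=0 → run C
t=11: queue=[C] q_used=1 → run C
t=12: queue=[C] q_used=2 → run C
t=13: queue=[C] q_used=0 → run C
t=14: (idle)
t=15: (idle)
t=16: (idle)
t=17: (idle)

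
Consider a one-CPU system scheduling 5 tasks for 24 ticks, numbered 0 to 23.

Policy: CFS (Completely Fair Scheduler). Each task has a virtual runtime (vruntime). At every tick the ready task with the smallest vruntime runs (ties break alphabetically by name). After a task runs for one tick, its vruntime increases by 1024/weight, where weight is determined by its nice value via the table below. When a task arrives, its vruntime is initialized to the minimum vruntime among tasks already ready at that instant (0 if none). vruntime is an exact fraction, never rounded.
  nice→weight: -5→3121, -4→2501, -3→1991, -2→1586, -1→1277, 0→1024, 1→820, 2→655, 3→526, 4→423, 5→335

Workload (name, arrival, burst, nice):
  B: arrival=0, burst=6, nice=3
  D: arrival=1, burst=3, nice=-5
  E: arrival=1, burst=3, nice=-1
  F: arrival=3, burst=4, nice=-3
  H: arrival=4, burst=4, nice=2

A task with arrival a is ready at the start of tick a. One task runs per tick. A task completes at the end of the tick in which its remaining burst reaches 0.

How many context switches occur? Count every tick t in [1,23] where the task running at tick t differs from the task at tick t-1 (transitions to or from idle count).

context switches = 17

t=0: vr[B=0] → run B
t=1: vr[B=512/263 D=512/263 E=512/263] → run B
t=2: vr[B=1024/263 D=512/263 E=512/263] → run D
t=3: vr[B=1024/263 D=1867264/820823 E=512/263 F=512/263] → run E
t=4: vr[B=1024/263 D=1867264/820823 E=923136/335851 F=512/263 H=512/263] → run F
t=5: vr[B=1024/263 D=1867264/820823 E=923136/335851 F=1288704/523633 H=512/263] → run H
t=6: vr[B=1024/263 D=1867264/820823 E=923136/335851 F=1288704/523633 H=604672/172265] → run D
t=7: vr[B=1024/263 D=2136576/820823 E=923136/335851 F=1288704/523633 H=604672/172265] → run F
t=8: vr[B=1024/263 D=2136576/820823 E=923136/335851 F=1558016/523633 H=604672/172265] → run D
t=9: vr[B=1024/263 E=923136/335851 F=1558016/523633 H=604672/172265] → run E
t=10: vr[B=1024/263 E=1192448/335851 F=1558016/523633 H=604672/172265] → run F
t=11: vr[B=1024/263 E=1192448/335851 F=1827328/523633 H=604672/172265] → run F
t=12: vr[B=1024/263 E=1192448/335851 H=604672/172265] → run H
t=13: vr[B=1024/263 E=1192448/335851 H=873984/172265] → run E
t=14: vr[B=1024/263 H=873984/172265] → run B
t=15: vr[B=1536/263 H=873984/172265] → run H
t=16: vr[B=1536/263 H=1143296/172265] → run B
t=17: vr[B=2048/263 H=1143296/172265] → run H
t=18: vr[B=2048/263] → run B
t=19: vr[B=2560/263] → run B
t=20: (idle)
t=21: (idle)
t=22: (idle)
t=23: (idle)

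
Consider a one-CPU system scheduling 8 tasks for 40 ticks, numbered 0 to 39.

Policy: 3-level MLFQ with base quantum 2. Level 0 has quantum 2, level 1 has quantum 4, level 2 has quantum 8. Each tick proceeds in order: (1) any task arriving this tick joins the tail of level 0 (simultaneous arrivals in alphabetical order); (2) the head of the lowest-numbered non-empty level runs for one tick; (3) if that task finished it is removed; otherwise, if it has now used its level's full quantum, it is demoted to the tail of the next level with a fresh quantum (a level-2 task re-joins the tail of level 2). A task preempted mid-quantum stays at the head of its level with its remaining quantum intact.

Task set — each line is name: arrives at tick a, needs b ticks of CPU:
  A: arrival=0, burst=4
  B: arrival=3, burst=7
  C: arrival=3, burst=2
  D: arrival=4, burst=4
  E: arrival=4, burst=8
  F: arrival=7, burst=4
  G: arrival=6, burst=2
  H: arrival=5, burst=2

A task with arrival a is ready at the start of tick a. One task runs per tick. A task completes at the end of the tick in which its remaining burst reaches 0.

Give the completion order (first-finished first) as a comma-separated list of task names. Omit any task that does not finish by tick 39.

completion order = C, H, G, A, D, F, B, E

t=0: L0/L1/L2 = A/-/- → run A
t=1: L0/L1/L2 = A/-/- → run A
t=2: L0/L1/L2 = -/A/- → run A
t=3: L0/L1/L2 = BC/A/- → run B
t=4: L0/L1/L2 = BCDE/A/- → run B
t=5: L0/L1/L2 = CDEH/AB/- → run C
t=6: L0/L1/L2 = CDEHG/AB/- → run C
t=7: L0/L1/L2 = DEHGF/AB/- → run D
t=8: L0/L1/L2 = DEHGF/AB/- → run D
t=9: L0/L1/L2 = EHGF/ABD/- → run E
t=10: L0/L1/L2 = EHGF/ABD/- → run E
t=11: L0/L1/L2 = HGF/ABDE/- → run H
t=12: L0/L1/L2 = HGF/ABDE/- → run H
t=13: L0/L1/L2 = GF/ABDE/- → run G
t=14: L0/L1/L2 = GF/ABDE/- → run G
t=15: L0/L1/L2 = F/ABDE/- → run F
t=16: L0/L1/L2 = F/ABDE/- → run F
t=17: L0/L1/L2 = -/ABDEF/- → run A
t=18: L0/L1/L2 = -/BDEF/- → run B
t=19: L0/L1/L2 = -/BDEF/- → run B
t=20: L0/L1/L2 = -/BDEF/- → run B
t=21: L0/L1/L2 = -/BDEF/- → run B
t=22: L0/L1/L2 = -/DEF/B → run D
t=23: L0/L1/L2 = -/DEF/B → run D
t=24: L0/L1/L2 = -/EF/B → run E
t=25: L0/L1/L2 = -/EF/B → run E
t=26: L0/L1/L2 = -/EF/B → run E
t=27: L0/L1/L2 = -/EF/B → run E
t=28: L0/L1/L2 = -/F/BE → run F
t=29: L0/L1/L2 = -/F/BE → run F
t=30: L0/L1/L2 = -/-/BE → run B
t=31: L0/L1/L2 = -/-/E → run E
t=32: L0/L1/L2 = -/-/E → run E
t=33: (idle)
t=34: (idle)
t=35: (idle)
t=36: (idle)
t=37: (idle)
t=38: (idle)
t=39: (idle)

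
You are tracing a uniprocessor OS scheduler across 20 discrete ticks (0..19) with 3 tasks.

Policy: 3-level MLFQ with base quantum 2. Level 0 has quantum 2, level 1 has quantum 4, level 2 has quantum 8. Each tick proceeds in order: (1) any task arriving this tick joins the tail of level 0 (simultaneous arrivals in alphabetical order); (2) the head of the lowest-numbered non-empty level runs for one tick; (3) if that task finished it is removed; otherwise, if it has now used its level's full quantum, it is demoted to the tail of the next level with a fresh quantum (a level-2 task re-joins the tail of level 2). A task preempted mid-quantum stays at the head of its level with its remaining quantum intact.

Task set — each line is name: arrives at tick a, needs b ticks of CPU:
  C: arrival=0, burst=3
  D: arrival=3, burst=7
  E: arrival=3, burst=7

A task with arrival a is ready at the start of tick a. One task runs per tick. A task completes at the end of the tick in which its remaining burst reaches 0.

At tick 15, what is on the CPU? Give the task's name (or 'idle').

running at tick 15 = D

t=0: L0/L1/L2 = C/-/- → run C
t=1: L0/L1/L2 = C/-/- → run C
t=2: L0/L1/L2 = -/C/- → run C
t=3: L0/L1/L2 = DE/-/- → run D
t=4: L0/L1/L2 = DE/-/- → run D
t=5: L0/L1/L2 = E/D/- → run E
t=6: L0/L1/L2 = E/D/- → run E
t=7: L0/L1/L2 = -/DE/- → run D
t=8: L0/L1/L2 = -/DE/- → run D
t=9: L0/L1/L2 = -/DE/- → run D
t=10: L0/L1/L2 = -/DE/- → run D
t=11: L0/L1/L2 = -/E/D → run E
t=12: L0/L1/L2 = -/E/D → run E
t=13: L0/L1/L2 = -/E/D → run E
t=14: L0/L1/L2 = -/E/D → run E
t=15: L0/L1/L2 = -/-/DE → run D
t=16: L0/L1/L2 = -/-/E → run E
t=17: (idle)
t=18: (idle)
t=19: (idle)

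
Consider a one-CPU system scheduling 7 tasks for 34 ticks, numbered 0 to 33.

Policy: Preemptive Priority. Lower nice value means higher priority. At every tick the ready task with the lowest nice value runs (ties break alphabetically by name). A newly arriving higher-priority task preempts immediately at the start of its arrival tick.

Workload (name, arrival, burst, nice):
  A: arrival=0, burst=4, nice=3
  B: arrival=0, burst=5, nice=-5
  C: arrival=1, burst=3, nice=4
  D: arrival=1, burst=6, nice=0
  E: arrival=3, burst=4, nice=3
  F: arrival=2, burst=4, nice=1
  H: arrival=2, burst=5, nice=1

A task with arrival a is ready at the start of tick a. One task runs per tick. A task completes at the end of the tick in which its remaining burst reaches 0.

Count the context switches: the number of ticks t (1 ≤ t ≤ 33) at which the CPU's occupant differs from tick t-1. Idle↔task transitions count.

context switches = 7

t=0: ready={A,B} → run B
t=1: ready={A,B,C,D} → run B
t=2: ready={A,B,C,D,F,H} → run B
t=3: ready={A,B,C,D,E,F,H} → run B
t=4: ready={A,B,C,D,E,F,H} → run B
t=5: ready={A,C,D,E,F,H} → run D
t=6: ready={A,C,D,E,F,H} → run D
t=7: ready={A,C,D,E,F,H} → run D
t=8: ready={A,C,D,E,F,H} → run D
t=9: ready={A,C,D,E,F,H} → run D
t=10: ready={A,C,D,E,F,H} → run D
t=11: ready={A,C,E,F,H} → run F
t=12: ready={A,C,E,F,H} → run F
t=13: ready={A,C,E,F,H} → run F
t=14: ready={A,C,E,F,H} → run F
t=15: ready={A,C,E,H} → run H
t=16: ready={A,C,E,H} → run H
t=17: ready={A,C,E,H} → run H
t=18: ready={A,C,E,H} → run H
t=19: ready={A,C,E,H} → run H
t=20: ready={A,C,E} → run A
t=21: ready={A,C,E} → run A
t=22: ready={A,C,E} → run A
t=23: ready={A,C,E} → run A
t=24: ready={C,E} → run E
t=25: ready={C,E} → run E
t=26: ready={C,E} → run E
t=27: ready={C,E} → run E
t=28: ready={C} → run C
t=29: ready={C} → run C
t=30: ready={C} → run C
t=31: (idle)
t=32: (idle)
t=33: (idle)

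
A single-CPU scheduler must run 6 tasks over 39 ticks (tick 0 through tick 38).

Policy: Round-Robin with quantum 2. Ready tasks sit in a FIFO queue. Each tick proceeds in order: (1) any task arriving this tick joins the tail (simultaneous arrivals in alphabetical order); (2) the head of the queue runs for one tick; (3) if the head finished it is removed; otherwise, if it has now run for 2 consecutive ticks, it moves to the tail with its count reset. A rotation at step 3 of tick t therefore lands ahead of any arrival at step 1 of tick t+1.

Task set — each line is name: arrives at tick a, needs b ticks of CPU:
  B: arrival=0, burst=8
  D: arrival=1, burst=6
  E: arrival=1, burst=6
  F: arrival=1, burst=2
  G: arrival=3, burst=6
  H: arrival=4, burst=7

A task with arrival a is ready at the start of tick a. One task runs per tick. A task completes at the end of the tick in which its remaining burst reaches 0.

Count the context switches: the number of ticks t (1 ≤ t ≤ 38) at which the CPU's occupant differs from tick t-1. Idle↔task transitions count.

t=0: queue=[B] q_used=0 → run B
t=1: queue=[B,D,E,F] q_used=1 → run B
t=2: queue=[D,E,F,B] q_used=0 → run D
t=3: queue=[D,E,F,B,G] q_used=1 → run D
t=4: queue=[E,F,B,G,D,H] q_used=0 → run E
t=5: queue=[E,F,B,G,D,H] q_used=1 → run E
t=6: queue=[F,B,G,D,H,E] q_used=0 → run F
t=7: queue=[F,B,G,D,H,E] q_used=1 → run F
t=8: queue=[B,G,D,H,E] q_used=0 → run B
t=9: queue=[B,G,D,H,E] q_used=1 → run B
t=10: queue=[G,D,H,E,B] q_used=0 → run G
t=11: queue=[G,D,H,E,B] q_used=1 → run G
t=12: queue=[D,H,E,B,G] q_used=0 → run D
t=13: queue=[D,H,E,B,G] q_used=1 → run D
t=14: queue=[H,E,B,G,D] q_used=0 → run H
t=15: queue=[H,E,B,G,D] q_used=1 → run H
t=16: queue=[E,B,G,D,H] q_used=0 → run E
t=17: queue=[E,B,G,D,H] q_used=1 → run E
t=18: queue=[B,G,D,H,E] q_used=0 → run B
t=19: queue=[B,G,D,H,E] q_used=1 → run B
t=20: queue=[G,D,H,E,B] q_used=0 → run G
t=21: queue=[G,D,H,E,B] q_used=1 → run G
t=22: queue=[D,H,E,B,G] q_used=0 → run D
t=23: queue=[D,H,E,B,G] q_used=1 → run D
t=24: queue=[H,E,B,G] q_used=0 → run H
t=25: queue=[H,E,B,G] q_used=1 → run H
t=26: queue=[E,B,G,H] q_used=0 → run E
t=27: queue=[E,B,G,H] q_used=1 → run E
t=28: queue=[B,G,H] q_used=0 → run B
t=29: queue=[B,G,H] q_used=1 → run B
t=30: queue=[G,H] q_used=0 → run G
t=31: queue=[G,H] q_used=1 → run G
t=32: queue=[H] q_used=0 → run H
t=33: queue=[H] q_used=1 → run H
t=34: queue=[H] q_used=0 → run H
t=35: (idle)
t=36: (idle)
t=37: (idle)
t=38: (idle)

context switches = 17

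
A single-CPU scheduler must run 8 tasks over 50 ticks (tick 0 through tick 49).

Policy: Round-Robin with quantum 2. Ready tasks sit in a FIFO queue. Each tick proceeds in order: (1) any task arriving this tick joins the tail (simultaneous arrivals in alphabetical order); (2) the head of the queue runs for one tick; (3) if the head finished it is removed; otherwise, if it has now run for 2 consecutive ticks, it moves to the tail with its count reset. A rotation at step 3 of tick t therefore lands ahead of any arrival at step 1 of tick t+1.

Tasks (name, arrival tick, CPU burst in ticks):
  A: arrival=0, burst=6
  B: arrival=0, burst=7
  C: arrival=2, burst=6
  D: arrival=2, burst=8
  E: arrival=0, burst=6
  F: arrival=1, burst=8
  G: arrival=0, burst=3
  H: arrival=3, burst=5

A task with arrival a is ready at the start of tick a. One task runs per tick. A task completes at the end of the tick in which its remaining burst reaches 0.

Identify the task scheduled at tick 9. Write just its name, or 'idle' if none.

running at tick 9 = F

t=0: queue=[A,B,E,G] q_used=0 → run A
t=1: queue=[A,B,E,G,F] q_used=1 → run A
t=2: queue=[B,E,G,F,A,C,D] q_used=0 → run B
t=3: queue=[B,E,G,F,A,C,D,H] q_used=1 → run B
t=4: queue=[E,G,F,A,C,D,H,B] q_used=0 → run E
t=5: queue=[E,G,F,A,C,D,H,B] q_used=1 → run E
t=6: queue=[G,F,A,C,D,H,B,E] q_used=0 → run G
t=7: queue=[G,F,A,C,D,H,B,E] q_used=1 → run G
t=8: queue=[F,A,C,D,H,B,E,G] q_used=0 → run F
t=9: queue=[F,A,C,D,H,B,E,G] q_used=1 → run F
t=10: queue=[A,C,D,H,B,E,G,F] q_used=0 → run A
t=11: queue=[A,C,D,H,B,E,G,F] q_used=1 → run A
t=12: queue=[C,D,H,B,E,G,F,A] q_used=0 → run C
t=13: queue=[C,D,H,B,E,G,F,A] q_used=1 → run C
t=14: queue=[D,H,B,E,G,F,A,C] q_used=0 → run D
t=15: queue=[D,H,B,E,G,F,A,C] q_used=1 → run D
t=16: queue=[H,B,E,G,F,A,C,D] q_used=0 → run H
t=17: queue=[H,B,E,G,F,A,C,D] q_used=1 → run H
t=18: queue=[B,E,G,F,A,C,D,H] q_used=0 → run B
t=19: queue=[B,E,G,F,A,C,D,H] q_used=1 → run B
t=20: queue=[E,G,F,A,C,D,H,B] q_used=0 → run E
t=21: queue=[E,G,F,A,C,D,H,B] q_used=1 → run E
t=22: queue=[G,F,A,C,D,H,B,E] q_used=0 → run G
t=23: queue=[F,A,C,D,H,B,E] q_used=0 → run F
t=24: queue=[F,A,C,D,H,B,E] q_used=1 → run F
t=25: queue=[A,C,D,H,B,E,F] q_used=0 → run A
t=26: queue=[A,C,D,H,B,E,F] q_used=1 → run A
t=27: queue=[C,D,H,B,E,F] q_used=0 → run C
t=28: queue=[C,D,H,B,E,F] q_used=1 → run C
t=29: queue=[D,H,B,E,F,C] q_used=0 → run D
t=30: queue=[D,H,B,E,F,C] q_used=1 → run D
t=31: queue=[H,B,E,F,C,D] q_used=0 → run H
t=32: queue=[H,B,E,F,C,D] q_used=1 → run H
t=33: queue=[B,E,F,C,D,H] q_used=0 → run B
t=34: queue=[B,E,F,C,D,H] q_used=1 → run B
t=35: queue=[E,F,C,D,H,B] q_used=0 → run E
t=36: queue=[E,F,C,D,H,B] q_used=1 → run E
t=37: queue=[F,C,D,H,B] q_used=0 → run F
t=38: queue=[F,C,D,H,B] q_used=1 → run F
t=39: queue=[C,D,H,B,F] q_used=0 → run C
t=40: queue=[C,D,H,B,F] q_used=1 → run C
t=41: queue=[D,H,B,F] q_used=0 → run D
t=42: queue=[D,H,B,F] q_used=1 → run D
t=43: queue=[H,B,F,D] q_used=0 → run H
t=44: queue=[B,F,D] q_used=0 → run B
t=45: queue=[F,D] q_used=0 → run F
t=46: queue=[F,D] q_used=1 → run F
t=47: queue=[D] q_used=0 → run D
t=48: queue=[D] q_used=1 → run D
t=49: (idle)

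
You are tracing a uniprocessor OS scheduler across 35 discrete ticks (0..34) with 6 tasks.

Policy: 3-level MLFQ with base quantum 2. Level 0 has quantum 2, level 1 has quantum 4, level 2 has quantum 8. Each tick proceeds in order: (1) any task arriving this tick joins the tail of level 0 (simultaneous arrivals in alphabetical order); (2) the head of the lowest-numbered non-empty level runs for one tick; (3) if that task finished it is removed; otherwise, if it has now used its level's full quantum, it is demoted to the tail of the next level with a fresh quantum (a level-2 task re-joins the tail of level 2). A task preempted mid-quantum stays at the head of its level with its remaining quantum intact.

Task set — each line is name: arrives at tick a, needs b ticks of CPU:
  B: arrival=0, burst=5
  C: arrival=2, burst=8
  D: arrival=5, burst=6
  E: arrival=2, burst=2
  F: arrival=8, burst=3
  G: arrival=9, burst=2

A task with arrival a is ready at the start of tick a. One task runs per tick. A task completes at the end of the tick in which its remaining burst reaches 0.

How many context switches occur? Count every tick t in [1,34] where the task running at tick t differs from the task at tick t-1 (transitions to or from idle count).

t=0: L0/L1/L2 = B/-/- → run B
t=1: L0/L1/L2 = B/-/- → run B
t=2: L0/L1/L2 = CE/B/- → run C
t=3: L0/L1/L2 = CE/B/- → run C
t=4: L0/L1/L2 = E/BC/- → run E
t=5: L0/L1/L2 = ED/BC/- → run E
t=6: L0/L1/L2 = D/BC/- → run D
t=7: L0/L1/L2 = D/BC/- → run D
t=8: L0/L1/L2 = F/BCD/- → run F
t=9: L0/L1/L2 = FG/BCD/- → run F
t=10: L0/L1/L2 = G/BCDF/- → run G
t=11: L0/L1/L2 = G/BCDF/- → run G
t=12: L0/L1/L2 = -/BCDF/- → run B
t=13: L0/L1/L2 = -/BCDF/- → run B
t=14: L0/L1/L2 = -/BCDF/- → run B
t=15: L0/L1/L2 = -/CDF/- → run C
t=16: L0/L1/L2 = -/CDF/- → run C
t=17: L0/L1/L2 = -/CDF/- → run C
t=18: L0/L1/L2 = -/CDF/- → run C
t=19: L0/L1/L2 = -/DF/C → run D
t=20: L0/L1/L2 = -/DF/C → run D
t=21: L0/L1/L2 = -/DF/C → run D
t=22: L0/L1/L2 = -/DF/C → run D
t=23: L0/L1/L2 = -/F/C → run F
t=24: L0/L1/L2 = -/-/C → run C
t=25: L0/L1/L2 = -/-/C → run C
t=26: (idle)
t=27: (idle)
t=28: (idle)
t=29: (idle)
t=30: (idle)
t=31: (idle)
t=32: (idle)
t=33: (idle)
t=34: (idle)

context switches = 11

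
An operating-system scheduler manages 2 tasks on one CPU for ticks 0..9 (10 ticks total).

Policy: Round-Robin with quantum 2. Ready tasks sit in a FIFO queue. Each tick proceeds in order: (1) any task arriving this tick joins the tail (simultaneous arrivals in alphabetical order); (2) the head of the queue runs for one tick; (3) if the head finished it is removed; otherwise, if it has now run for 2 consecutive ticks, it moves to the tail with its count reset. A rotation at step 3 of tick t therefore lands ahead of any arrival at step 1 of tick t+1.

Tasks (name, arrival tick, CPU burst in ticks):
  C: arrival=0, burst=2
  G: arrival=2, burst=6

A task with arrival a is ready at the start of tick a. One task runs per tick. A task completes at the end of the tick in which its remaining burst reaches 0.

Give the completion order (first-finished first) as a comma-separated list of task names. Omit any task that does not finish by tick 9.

t=0: queue=[C] q_used=0 → run C
t=1: queue=[C] q_used=1 → run C
t=2: queue=[G] q_used=0 → run G
t=3: queue=[G] q_used=1 → run G
t=4: queue=[G] q_used=0 → run G
t=5: queue=[G] q_used=1 → run G
t=6: queue=[G] q_used=0 → run G
t=7: queue=[G] q_used=1 → run G
t=8: (idle)
t=9: (idle)

completion order = C, G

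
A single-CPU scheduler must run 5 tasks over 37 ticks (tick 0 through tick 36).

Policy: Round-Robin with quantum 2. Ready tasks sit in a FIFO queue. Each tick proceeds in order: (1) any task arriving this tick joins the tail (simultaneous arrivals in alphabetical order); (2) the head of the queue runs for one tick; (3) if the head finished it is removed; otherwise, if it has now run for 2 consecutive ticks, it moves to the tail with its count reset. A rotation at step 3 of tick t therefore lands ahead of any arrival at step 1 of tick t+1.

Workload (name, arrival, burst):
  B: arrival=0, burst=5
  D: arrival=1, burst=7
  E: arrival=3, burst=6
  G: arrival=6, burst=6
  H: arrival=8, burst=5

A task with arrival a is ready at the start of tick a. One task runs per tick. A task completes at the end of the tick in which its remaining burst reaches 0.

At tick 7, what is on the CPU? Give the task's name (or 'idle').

running at tick 7 = E

t=0: queue=[B] q_used=0 → run B
t=1: queue=[B,D] q_used=1 → run B
t=2: queue=[D,B] q_used=0 → run D
t=3: queue=[D,B,E] q_used=1 → run D
t=4: queue=[B,E,D] q_used=0 → run B
t=5: queue=[B,E,D] q_used=1 → run B
t=6: queue=[E,D,B,G] q_used=0 → run E
t=7: queue=[E,D,B,G] q_used=1 → run E
t=8: queue=[D,B,G,E,H] q_used=0 → run D
t=9: queue=[D,B,G,E,H] q_used=1 → run D
t=10: queue=[B,G,E,H,D] q_used=0 → run B
t=11: queue=[G,E,H,D] q_used=0 → run G
t=12: queue=[G,E,H,D] q_used=1 → run G
t=13: queue=[E,H,D,G] q_used=0 → run E
t=14: queue=[E,H,D,G] q_used=1 → run E
t=15: queue=[H,D,G,E] q_used=0 → run H
t=16: queue=[H,D,G,E] q_used=1 → run H
t=17: queue=[D,G,E,H] q_used=0 → run D
t=18: queue=[D,G,E,H] q_used=1 → run D
t=19: queue=[G,E,H,D] q_used=0 → run G
t=20: queue=[G,E,H,D] q_used=1 → run G
t=21: queue=[E,H,D,G] q_used=0 → run E
t=22: queue=[E,H,D,G] q_used=1 → run E
t=23: queue=[H,D,G] q_used=0 → run H
t=24: queue=[H,D,G] q_used=1 → run H
t=25: queue=[D,G,H] q_used=0 → run D
t=26: queue=[G,H] q_used=0 → run G
t=27: queue=[G,H] q_used=1 → run G
t=28: queue=[H] q_used=0 → run H
t=29: (idle)
t=30: (idle)
t=31: (idle)
t=32: (idle)
t=33: (idle)
t=34: (idle)
t=35: (idle)
t=36: (idle)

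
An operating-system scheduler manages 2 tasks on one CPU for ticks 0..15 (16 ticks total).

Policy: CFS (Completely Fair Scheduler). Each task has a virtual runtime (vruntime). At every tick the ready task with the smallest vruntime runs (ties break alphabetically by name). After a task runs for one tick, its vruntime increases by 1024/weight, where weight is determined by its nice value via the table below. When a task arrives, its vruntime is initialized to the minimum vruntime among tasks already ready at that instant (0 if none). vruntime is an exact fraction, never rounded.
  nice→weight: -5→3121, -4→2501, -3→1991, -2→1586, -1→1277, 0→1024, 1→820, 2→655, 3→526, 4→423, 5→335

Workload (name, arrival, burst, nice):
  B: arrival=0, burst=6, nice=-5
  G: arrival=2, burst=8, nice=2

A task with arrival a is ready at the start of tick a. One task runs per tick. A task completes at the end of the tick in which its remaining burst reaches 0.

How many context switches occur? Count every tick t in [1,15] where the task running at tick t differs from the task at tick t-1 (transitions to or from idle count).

t=0: vr[B=0] → run B
t=1: vr[B=1024/3121] → run B
t=2: vr[B=2048/3121 G=2048/3121] → run B
t=3: vr[B=3072/3121 G=2048/3121] → run G
t=4: vr[B=3072/3121 G=4537344/2044255] → run B
t=5: vr[B=4096/3121 G=4537344/2044255] → run B
t=6: vr[B=5120/3121 G=4537344/2044255] → run B
t=7: vr[G=4537344/2044255] → run G
t=8: vr[G=7733248/2044255] → run G
t=9: vr[G=10929152/2044255] → run G
t=10: vr[G=14125056/2044255] → run G
t=11: vr[G=3464192/408851] → run G
t=12: vr[G=20516864/2044255] → run G
t=13: vr[G=23712768/2044255] → run G
t=14: (idle)
t=15: (idle)

context switches = 4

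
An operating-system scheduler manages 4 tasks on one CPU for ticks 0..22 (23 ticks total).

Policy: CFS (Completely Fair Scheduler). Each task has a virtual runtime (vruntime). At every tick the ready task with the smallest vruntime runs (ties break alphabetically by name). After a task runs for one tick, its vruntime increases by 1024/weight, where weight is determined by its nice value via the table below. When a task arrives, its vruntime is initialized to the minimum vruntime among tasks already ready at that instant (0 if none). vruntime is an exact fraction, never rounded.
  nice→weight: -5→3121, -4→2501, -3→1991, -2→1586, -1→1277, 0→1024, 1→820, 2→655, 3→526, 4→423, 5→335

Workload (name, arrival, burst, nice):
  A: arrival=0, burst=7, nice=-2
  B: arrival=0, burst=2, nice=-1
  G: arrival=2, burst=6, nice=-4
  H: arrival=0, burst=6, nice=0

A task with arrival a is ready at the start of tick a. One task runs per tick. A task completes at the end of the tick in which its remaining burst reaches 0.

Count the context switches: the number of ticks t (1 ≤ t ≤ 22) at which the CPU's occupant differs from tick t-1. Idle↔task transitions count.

t=0: vr[A=0 B=0 H=0] → run A
t=1: vr[A=512/793 B=0 H=0] → run B
t=2: vr[A=512/793 B=1024/1277 G=0 H=0] → run G
t=3: vr[A=512/793 B=1024/1277 G=1024/2501 H=0] → run H
t=4: vr[A=512/793 B=1024/1277 G=1024/2501 H=1] → run G
t=5: vr[A=512/793 B=1024/1277 G=2048/2501 H=1] → run A
t=6: vr[A=1024/793 B=1024/1277 G=2048/2501 H=1] → run B
t=7: vr[A=1024/793 G=2048/2501 H=1] → run G
t=8: vr[A=1024/793 G=3072/2501 H=1] → run H
t=9: vr[A=1024/793 G=3072/2501 H=2] → run G
t=10: vr[A=1024/793 G=4096/2501 H=2] → run A
t=11: vr[A=1536/793 G=4096/2501 H=2] → run G
t=12: vr[A=1536/793 G=5120/2501 H=2] → run A
t=13: vr[A=2048/793 G=5120/2501 H=2] → run H
t=14: vr[A=2048/793 G=5120/2501 H=3] → run G
t=15: vr[A=2048/793 H=3] → run A
t=16: vr[A=2560/793 H=3] → run H
t=17: vr[A=2560/793 H=4] → run A
t=18: vr[A=3072/793 H=4] → run A
t=19: vr[H=4] → run H
t=20: vr[H=5] → run H
t=21: (idle)
t=22: (idle)

context switches = 19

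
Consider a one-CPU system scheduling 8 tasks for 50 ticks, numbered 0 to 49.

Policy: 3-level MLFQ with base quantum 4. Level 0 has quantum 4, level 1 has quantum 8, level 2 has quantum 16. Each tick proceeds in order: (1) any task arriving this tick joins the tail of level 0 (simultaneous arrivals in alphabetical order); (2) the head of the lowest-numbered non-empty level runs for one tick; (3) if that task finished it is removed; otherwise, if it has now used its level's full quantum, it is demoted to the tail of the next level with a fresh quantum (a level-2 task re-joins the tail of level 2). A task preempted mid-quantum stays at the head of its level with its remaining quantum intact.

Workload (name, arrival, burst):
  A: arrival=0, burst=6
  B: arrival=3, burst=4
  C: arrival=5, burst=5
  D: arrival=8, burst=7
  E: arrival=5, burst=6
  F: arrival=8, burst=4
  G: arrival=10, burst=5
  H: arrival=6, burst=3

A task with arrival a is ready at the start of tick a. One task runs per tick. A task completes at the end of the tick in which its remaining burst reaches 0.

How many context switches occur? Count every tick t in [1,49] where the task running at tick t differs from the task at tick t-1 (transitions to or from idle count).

t=0: L0/L1/L2 = A/-/- → run A
t=1: L0/L1/L2 = A/-/- → run A
t=2: L0/L1/L2 = A/-/- → run A
t=3: L0/L1/L2 = AB/-/- → run A
t=4: L0/L1/L2 = B/A/- → run B
t=5: L0/L1/L2 = BCE/A/- → run B
t=6: L0/L1/L2 = BCEH/A/- → run B
t=7: L0/L1/L2 = BCEH/A/- → run B
t=8: L0/L1/L2 = CEHDF/A/- → run C
t=9: L0/L1/L2 = CEHDF/A/- → run C
t=10: L0/L1/L2 = CEHDFG/A/- → run C
t=11: L0/L1/L2 = CEHDFG/A/- → run C
t=12: L0/L1/L2 = EHDFG/AC/- → run E
t=13: L0/L1/L2 = EHDFG/AC/- → run E
t=14: L0/L1/L2 = EHDFG/AC/- → run E
t=15: L0/L1/L2 = EHDFG/AC/- → run E
t=16: L0/L1/L2 = HDFG/ACE/- → run H
t=17: L0/L1/L2 = HDFG/ACE/- → run H
t=18: L0/L1/L2 = HDFG/ACE/- → run H
t=19: L0/L1/L2 = DFG/ACE/- → run D
t=20: L0/L1/L2 = DFG/ACE/- → run D
t=21: L0/L1/L2 = DFG/ACE/- → run D
t=22: L0/L1/L2 = DFG/ACE/- → run D
t=23: L0/L1/L2 = FG/ACED/- → run F
t=24: L0/L1/L2 = FG/ACED/- → run F
t=25: L0/L1/L2 = FG/ACED/- → run F
t=26: L0/L1/L2 = FG/ACED/- → run F
t=27: L0/L1/L2 = G/ACED/- → run G
t=28: L0/L1/L2 = G/ACED/- → run G
t=29: L0/L1/L2 = G/ACED/- → run G
t=30: L0/L1/L2 = G/ACED/- → run G
t=31: L0/L1/L2 = -/ACEDG/- → run A
t=32: L0/L1/L2 = -/ACEDG/- → run A
t=33: L0/L1/L2 = -/CEDG/- → run C
t=34: L0/L1/L2 = -/EDG/- → run E
t=35: L0/L1/L2 = -/EDG/- → run E
t=36: L0/L1/L2 = -/DG/- → run D
t=37: L0/L1/L2 = -/DG/- → run D
t=38: L0/L1/L2 = -/DG/- → run D
t=39: L0/L1/L2 = -/G/- → run G
t=40: (idle)
t=41: (idle)
t=42: (idle)
t=43: (idle)
t=44: (idle)
t=45: (idle)
t=46: (idle)
t=47: (idle)
t=48: (idle)
t=49: (idle)

context switches = 13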